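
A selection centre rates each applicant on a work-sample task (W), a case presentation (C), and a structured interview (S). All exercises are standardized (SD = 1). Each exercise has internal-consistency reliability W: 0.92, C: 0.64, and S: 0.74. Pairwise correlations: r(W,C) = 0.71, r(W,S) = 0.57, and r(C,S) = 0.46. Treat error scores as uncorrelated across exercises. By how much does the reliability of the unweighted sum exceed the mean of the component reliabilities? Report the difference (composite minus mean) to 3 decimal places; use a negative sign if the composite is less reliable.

Var(sum) = 3 + 3.48 = 6.48; true-score variance = 2.3 + 3.48 = 5.78; composite reliability = 0.8920.
Mean component reliability = 0.7667.
Difference = 0.8920 − 0.7667 = 0.125.

0.125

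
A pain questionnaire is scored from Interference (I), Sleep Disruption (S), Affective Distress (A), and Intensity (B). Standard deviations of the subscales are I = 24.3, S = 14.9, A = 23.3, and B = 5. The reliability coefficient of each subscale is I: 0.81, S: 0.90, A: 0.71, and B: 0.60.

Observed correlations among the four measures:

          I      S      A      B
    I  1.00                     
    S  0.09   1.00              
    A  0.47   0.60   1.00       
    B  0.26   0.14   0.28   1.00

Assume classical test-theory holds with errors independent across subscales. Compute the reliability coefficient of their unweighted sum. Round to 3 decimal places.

0.881

Var(I+S+A+B) = 24.3² + 14.9² + 23.3² + 5² + 2·[24.3·14.9·0.09 + 24.3·23.3·0.47 + 24.3·5·0.26 + 14.9·23.3·0.60 + 14.9·5·0.14 + 23.3·5·0.28] = 1380.39 + 1163.28 = 2543.67.
Because errors are independent across components, Cov(Tᵢ,Tⱼ) = Cov(Xᵢ,Xⱼ); the off-diagonal part of the true-score variance is the same as above.
True-score variance = [24.3²·0.81 + 14.9²·0.90 + 23.3²·0.71 + 5²·0.60] + 1163.28 = 1078.56 + 1163.28 = 2241.83.
Reliability = 2241.83 / 2543.67 = 0.881.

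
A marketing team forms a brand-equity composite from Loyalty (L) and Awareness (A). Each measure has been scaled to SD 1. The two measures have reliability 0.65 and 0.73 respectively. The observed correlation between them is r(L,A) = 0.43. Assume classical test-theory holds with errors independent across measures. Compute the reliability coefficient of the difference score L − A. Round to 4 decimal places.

0.4561

Var(L−A) = 1 + 1 − 2·0.43 = 2 − 0.86 = 1.14.
Because errors are independent across components, Cov(Tᵢ,Tⱼ) = Cov(Xᵢ,Xⱼ); the off-diagonal part of the true-score variance is the same as above.
True-score variance = [0.65 + 0.73] − 0.86 = 1.38 − 0.86 = 0.52.
Reliability = 0.52 / 1.14 = 0.4561.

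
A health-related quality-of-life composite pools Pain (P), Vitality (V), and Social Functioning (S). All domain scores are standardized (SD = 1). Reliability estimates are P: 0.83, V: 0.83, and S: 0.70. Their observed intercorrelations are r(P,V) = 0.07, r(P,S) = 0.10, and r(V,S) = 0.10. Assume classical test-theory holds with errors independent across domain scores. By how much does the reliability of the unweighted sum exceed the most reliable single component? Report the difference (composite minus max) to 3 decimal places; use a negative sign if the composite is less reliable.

-0.011

Var(sum) = 3 + 0.54 = 3.54; true-score variance = 2.36 + 0.54 = 2.9; composite reliability = 0.8192.
Max component reliability = 0.8300.
Difference = 0.8192 − 0.8300 = -0.011.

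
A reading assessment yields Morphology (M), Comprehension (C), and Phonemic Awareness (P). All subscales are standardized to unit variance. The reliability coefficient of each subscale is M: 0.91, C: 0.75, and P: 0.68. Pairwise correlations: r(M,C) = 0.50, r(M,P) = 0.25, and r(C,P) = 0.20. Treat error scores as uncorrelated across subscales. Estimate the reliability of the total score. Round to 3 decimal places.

0.865

Var(M+C+P) = 3 + 2·[0.50 + 0.25 + 0.20] = 3 + 1.9 = 4.9.
With uncorrelated errors the cross-covariances are all true-score covariance, so they carry over unchanged; only the diagonal terms shrink to ρᵢσᵢ².
True-score variance = [0.91 + 0.75 + 0.68] + 1.9 = 2.34 + 1.9 = 4.24.
Reliability = 4.24 / 4.9 = 0.865.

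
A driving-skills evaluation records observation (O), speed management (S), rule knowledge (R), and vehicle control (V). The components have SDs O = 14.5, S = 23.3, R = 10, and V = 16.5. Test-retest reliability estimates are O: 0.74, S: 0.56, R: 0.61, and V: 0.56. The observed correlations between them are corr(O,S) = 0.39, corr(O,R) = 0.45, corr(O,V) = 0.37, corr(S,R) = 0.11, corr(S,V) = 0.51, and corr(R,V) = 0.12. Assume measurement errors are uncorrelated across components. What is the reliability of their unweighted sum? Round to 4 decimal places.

Var(O+S+R+V) = 14.5² + 23.3² + 10² + 16.5² + 2·[14.5·23.3·0.39 + 14.5·10·0.45 + 14.5·16.5·0.37 + 23.3·10·0.11 + 23.3·16.5·0.51 + 10·16.5·0.12] = 1125.39 + 1054.07 = 2179.46.
Under uncorrelated errors the observed covariances equal the true-score covariances, so only the own-variance terms attenuate.
True-score variance = [14.5²·0.74 + 23.3²·0.56 + 10²·0.61 + 16.5²·0.56] + 1054.07 = 673.063 + 1054.07 = 1727.13.
Reliability = 1727.13 / 2179.46 = 0.7925.

0.7925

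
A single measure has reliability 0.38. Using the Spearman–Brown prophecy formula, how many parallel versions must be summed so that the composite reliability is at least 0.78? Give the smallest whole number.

6

k ≥ ρ*(1−ρ₁)/(ρ₁(1−ρ*)) = 0.78·0.62 / (0.38·0.22) = 5.785.
Smallest integer k = 6.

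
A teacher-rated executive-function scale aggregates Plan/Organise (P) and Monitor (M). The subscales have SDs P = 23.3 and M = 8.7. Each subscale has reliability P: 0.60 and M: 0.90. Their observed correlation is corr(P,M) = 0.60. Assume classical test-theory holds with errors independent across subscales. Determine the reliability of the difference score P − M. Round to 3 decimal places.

0.401

Var(P−M) = 23.3² + 8.7² − 2·23.3·8.7·0.60 = 618.58 − 243.252 = 375.328.
With uncorrelated errors the cross-covariances are all true-score covariance, so they carry over unchanged; only the diagonal terms shrink to ρᵢσᵢ².
True-score variance = [23.3²·0.60 + 8.7²·0.90] − 243.252 = 393.855 − 243.252 = 150.603.
Reliability = 150.603 / 375.328 = 0.401.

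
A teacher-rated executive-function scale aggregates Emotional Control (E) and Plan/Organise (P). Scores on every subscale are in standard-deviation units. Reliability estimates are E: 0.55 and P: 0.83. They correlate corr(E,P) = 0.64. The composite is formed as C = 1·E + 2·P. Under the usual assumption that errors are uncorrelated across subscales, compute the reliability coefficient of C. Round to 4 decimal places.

Var(C) = 1 + 2² + 2·[2·0.64] = 5 + 2.56 = 7.56.
Because errors are independent across components, Cov(Tᵢ,Tⱼ) = Cov(Xᵢ,Xⱼ); the off-diagonal part of the true-score variance is the same as above.
True-score variance = [0.55 + 2²·0.83] + 2.56 = 3.87 + 2.56 = 6.43.
Reliability = 6.43 / 7.56 = 0.8505.

0.8505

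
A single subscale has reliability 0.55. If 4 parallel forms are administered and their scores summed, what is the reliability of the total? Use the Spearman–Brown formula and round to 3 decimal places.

0.830

ρ_k = kρ / (1 + (k−1)ρ) = 4·0.55 / (1 + 3·0.55) = 2.200 / 2.650 = 0.830.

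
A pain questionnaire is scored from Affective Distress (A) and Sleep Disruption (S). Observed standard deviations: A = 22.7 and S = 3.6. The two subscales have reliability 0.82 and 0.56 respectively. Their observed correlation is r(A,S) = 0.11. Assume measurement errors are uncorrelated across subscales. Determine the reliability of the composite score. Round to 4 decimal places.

Var(A+S) = 22.7² + 3.6² + 2·[22.7·3.6·0.11] = 528.25 + 17.9784 = 546.228.
Under uncorrelated errors the observed covariances equal the true-score covariances, so only the own-variance terms attenuate.
True-score variance = [22.7²·0.82 + 3.6²·0.56] + 17.9784 = 429.795 + 17.9784 = 447.774.
Reliability = 447.774 / 546.228 = 0.8198.

0.8198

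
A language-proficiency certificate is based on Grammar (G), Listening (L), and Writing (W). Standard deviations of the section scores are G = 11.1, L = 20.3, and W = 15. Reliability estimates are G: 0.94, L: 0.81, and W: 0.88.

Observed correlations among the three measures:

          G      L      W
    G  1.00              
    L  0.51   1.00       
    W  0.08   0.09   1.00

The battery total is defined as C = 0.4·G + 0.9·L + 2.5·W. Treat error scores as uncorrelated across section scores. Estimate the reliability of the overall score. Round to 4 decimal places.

Var(C) = 0.4²·11.1² + 0.9²·20.3² + 2.5²·15² + 2·[0.36·11.1·20.3·0.51 + 11.1·15·0.08 + 2.25·20.3·15·0.09] = 1759.76 + 232.704 = 1992.46.
Because errors are independent across components, Cov(Tᵢ,Tⱼ) = Cov(Xᵢ,Xⱼ); the off-diagonal part of the true-score variance is the same as above.
True-score variance = [0.4²·11.1²·0.94 + 0.9²·20.3²·0.81 + 2.5²·15²·0.88] + 232.704 = 1526.4 + 232.704 = 1759.11.
Reliability = 1759.11 / 1992.46 = 0.8829.

0.8829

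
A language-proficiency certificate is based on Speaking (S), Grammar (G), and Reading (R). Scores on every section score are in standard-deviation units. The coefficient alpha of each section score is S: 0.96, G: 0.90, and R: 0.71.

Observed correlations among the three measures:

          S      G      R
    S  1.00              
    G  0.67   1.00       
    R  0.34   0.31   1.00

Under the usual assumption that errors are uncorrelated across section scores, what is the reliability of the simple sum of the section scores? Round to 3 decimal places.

0.924

Var(S+G+R) = 3 + 2·[0.67 + 0.34 + 0.31] = 3 + 2.64 = 5.64.
Under uncorrelated errors the observed covariances equal the true-score covariances, so only the own-variance terms attenuate.
True-score variance = [0.96 + 0.90 + 0.71] + 2.64 = 2.57 + 2.64 = 5.21.
Reliability = 5.21 / 5.64 = 0.924.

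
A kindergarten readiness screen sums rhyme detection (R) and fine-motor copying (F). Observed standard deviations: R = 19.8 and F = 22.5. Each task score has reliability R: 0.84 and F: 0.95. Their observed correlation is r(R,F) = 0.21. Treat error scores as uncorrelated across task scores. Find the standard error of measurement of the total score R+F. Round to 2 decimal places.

Var(total) = 898.29 + 187.11 = 1085.4.
True-score variance = 810.251 + 187.11 = 997.361, so reliability = 0.9189.
Error variance = 1085.4 − 997.361 = 88.0389; SEM = √88.0389 = 9.38.

9.38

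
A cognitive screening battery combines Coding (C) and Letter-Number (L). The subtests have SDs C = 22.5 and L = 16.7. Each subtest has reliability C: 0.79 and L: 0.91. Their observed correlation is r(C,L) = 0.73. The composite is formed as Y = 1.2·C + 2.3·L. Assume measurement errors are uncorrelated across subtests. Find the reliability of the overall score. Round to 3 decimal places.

Var(Y) = 1.2²·22.5² + 2.3²·16.7² + 2·[2.76·22.5·16.7·0.73] = 2204.33 + 1514.12 = 3718.45.
Under uncorrelated errors the observed covariances equal the true-score covariances, so only the own-variance terms attenuate.
True-score variance = [1.2²·22.5²·0.79 + 2.3²·16.7²·0.91] + 1514.12 = 1918.46 + 1514.12 = 3432.58.
Reliability = 3432.58 / 3718.45 = 0.923.

0.923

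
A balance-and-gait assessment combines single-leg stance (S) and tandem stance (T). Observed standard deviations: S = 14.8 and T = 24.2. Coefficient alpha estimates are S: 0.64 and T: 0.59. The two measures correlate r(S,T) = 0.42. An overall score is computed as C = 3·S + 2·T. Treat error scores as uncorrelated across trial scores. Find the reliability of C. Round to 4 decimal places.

0.7271

Var(C) = 3²·14.8² + 2²·24.2² + 2·[6·14.8·24.2·0.42] = 4313.92 + 1805.13 = 6119.05.
With uncorrelated errors the cross-covariances are all true-score covariance, so they carry over unchanged; only the diagonal terms shrink to ρᵢσᵢ².
True-score variance = [3²·14.8²·0.64 + 2²·24.2²·0.59] + 1805.13 = 2643.78 + 1805.13 = 4448.91.
Reliability = 4448.91 / 6119.05 = 0.7271.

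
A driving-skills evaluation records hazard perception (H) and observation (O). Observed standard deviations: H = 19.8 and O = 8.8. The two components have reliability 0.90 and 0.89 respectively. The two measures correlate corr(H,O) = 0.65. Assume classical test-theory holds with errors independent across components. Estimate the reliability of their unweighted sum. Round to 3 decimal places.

Var(H+O) = 19.8² + 8.8² + 2·[19.8·8.8·0.65] = 469.48 + 226.512 = 695.992.
Under uncorrelated errors the observed covariances equal the true-score covariances, so only the own-variance terms attenuate.
True-score variance = [19.8²·0.90 + 8.8²·0.89] + 226.512 = 421.758 + 226.512 = 648.27.
Reliability = 648.27 / 695.992 = 0.931.

0.931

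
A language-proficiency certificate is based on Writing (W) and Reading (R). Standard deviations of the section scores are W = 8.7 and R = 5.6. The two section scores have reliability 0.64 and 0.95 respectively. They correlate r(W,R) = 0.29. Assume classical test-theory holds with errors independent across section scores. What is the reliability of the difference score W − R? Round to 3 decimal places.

0.634

Var(W−R) = 8.7² + 5.6² − 2·8.7·5.6·0.29 = 107.05 − 28.2576 = 78.7924.
Because errors are independent across components, Cov(Tᵢ,Tⱼ) = Cov(Xᵢ,Xⱼ); the off-diagonal part of the true-score variance is the same as above.
True-score variance = [8.7²·0.64 + 5.6²·0.95] − 28.2576 = 78.2336 − 28.2576 = 49.976.
Reliability = 49.976 / 78.7924 = 0.634.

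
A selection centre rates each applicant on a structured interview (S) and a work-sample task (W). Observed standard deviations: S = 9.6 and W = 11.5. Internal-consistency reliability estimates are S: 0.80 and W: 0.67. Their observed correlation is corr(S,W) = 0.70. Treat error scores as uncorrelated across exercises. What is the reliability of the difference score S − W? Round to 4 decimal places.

0.1113

Var(S−W) = 9.6² + 11.5² − 2·9.6·11.5·0.70 = 224.41 − 154.56 = 69.85.
Because errors are independent across components, Cov(Tᵢ,Tⱼ) = Cov(Xᵢ,Xⱼ); the off-diagonal part of the true-score variance is the same as above.
True-score variance = [9.6²·0.80 + 11.5²·0.67] − 154.56 = 162.335 − 154.56 = 7.7755.
Reliability = 7.7755 / 69.85 = 0.1113.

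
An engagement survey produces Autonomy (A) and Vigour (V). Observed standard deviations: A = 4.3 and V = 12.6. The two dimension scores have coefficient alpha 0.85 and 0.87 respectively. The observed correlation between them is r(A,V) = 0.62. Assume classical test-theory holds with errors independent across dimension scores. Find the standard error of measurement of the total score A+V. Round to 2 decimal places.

4.84

Var(total) = 177.25 + 67.1832 = 244.433.
True-score variance = 153.838 + 67.1832 = 221.021, so reliability = 0.9042.
Error variance = 244.433 − 221.021 = 23.4123; SEM = √23.4123 = 4.84.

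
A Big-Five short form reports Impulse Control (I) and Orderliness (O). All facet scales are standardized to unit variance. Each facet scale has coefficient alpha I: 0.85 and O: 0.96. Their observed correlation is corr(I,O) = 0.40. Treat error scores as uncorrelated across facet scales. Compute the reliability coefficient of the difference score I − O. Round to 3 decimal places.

0.842

Var(I−O) = 1 + 1 − 2·0.40 = 2 − 0.8 = 1.2.
Because errors are independent across components, Cov(Tᵢ,Tⱼ) = Cov(Xᵢ,Xⱼ); the off-diagonal part of the true-score variance is the same as above.
True-score variance = [0.85 + 0.96] − 0.8 = 1.81 − 0.8 = 1.01.
Reliability = 1.01 / 1.2 = 0.842.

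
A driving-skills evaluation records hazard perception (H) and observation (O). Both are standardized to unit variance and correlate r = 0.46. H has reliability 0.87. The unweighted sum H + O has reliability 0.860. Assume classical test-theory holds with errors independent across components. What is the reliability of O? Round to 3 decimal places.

Var(H+O) = 2 + 2·0.46 = 2.920.
True-score variance = ρ_H + ρ_O + 2·0.46, so 0.860 = (0.87 + ρ_O + 0.92) / 2.920.
ρ_O = 0.860·2.920 − 0.87 − 0.92 = 0.721.

0.721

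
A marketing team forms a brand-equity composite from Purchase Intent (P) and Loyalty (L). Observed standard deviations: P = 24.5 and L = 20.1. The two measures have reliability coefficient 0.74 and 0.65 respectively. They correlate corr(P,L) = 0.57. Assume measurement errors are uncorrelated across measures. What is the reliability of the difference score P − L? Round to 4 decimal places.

Var(P−L) = 24.5² + 20.1² − 2·24.5·20.1·0.57 = 1004.26 − 561.393 = 442.867.
Under uncorrelated errors the observed covariances equal the true-score covariances, so only the own-variance terms attenuate.
True-score variance = [24.5²·0.74 + 20.1²·0.65] − 561.393 = 706.792 − 561.393 = 145.399.
Reliability = 145.399 / 442.867 = 0.3283.

0.3283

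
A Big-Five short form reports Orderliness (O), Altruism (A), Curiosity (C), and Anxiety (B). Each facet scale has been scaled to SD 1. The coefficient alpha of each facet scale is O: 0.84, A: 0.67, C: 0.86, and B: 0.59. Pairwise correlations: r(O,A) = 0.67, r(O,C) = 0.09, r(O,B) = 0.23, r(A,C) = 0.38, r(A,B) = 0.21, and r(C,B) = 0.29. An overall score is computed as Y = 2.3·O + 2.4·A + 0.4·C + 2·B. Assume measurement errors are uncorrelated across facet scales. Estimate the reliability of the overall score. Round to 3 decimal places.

Var(Y) = 2.3² + 2.4² + 0.4² + 2² + 2·[5.52·0.67 + 0.92·0.09 + 4.6·0.23 + 0.96·0.38 + 4.8·0.21 + 0.8·0.29] = 15.21 + 12.888 = 28.098.
With uncorrelated errors the cross-covariances are all true-score covariance, so they carry over unchanged; only the diagonal terms shrink to ρᵢσᵢ².
True-score variance = [2.3²·0.84 + 2.4²·0.67 + 0.4²·0.86 + 2²·0.59] + 12.888 = 10.8004 + 12.888 = 23.6884.
Reliability = 23.6884 / 28.098 = 0.843.

0.843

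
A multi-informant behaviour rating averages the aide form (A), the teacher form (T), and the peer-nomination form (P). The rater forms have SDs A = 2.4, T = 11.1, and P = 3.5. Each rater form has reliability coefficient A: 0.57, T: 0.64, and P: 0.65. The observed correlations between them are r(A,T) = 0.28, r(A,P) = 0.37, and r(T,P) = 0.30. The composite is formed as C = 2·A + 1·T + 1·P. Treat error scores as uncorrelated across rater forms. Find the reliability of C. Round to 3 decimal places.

Var(C) = 2²·2.4² + 11.1² + 3.5² + 2·[2·2.4·11.1·0.28 + 2·2.4·3.5·0.37 + 11.1·3.5·0.30] = 158.5 + 65.5788 = 224.079.
Under uncorrelated errors the observed covariances equal the true-score covariances, so only the own-variance terms attenuate.
True-score variance = [2²·2.4²·0.57 + 11.1²·0.64 + 3.5²·0.65] + 65.5788 = 99.9497 + 65.5788 = 165.529.
Reliability = 165.529 / 224.079 = 0.739.

0.739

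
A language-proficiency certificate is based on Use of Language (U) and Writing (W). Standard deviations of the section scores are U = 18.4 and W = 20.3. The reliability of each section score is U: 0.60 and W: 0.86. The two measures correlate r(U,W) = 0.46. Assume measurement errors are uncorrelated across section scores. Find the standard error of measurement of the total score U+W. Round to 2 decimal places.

Var(total) = 750.65 + 343.638 = 1094.29.
True-score variance = 557.533 + 343.638 = 901.172, so reliability = 0.8235.
Error variance = 1094.29 − 901.172 = 193.117; SEM = √193.117 = 13.90.

13.90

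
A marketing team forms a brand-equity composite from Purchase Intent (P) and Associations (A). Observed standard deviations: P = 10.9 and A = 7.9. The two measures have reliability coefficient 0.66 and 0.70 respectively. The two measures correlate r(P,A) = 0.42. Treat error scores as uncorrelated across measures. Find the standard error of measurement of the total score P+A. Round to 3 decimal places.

Var(total) = 181.22 + 72.3324 = 253.552.
True-score variance = 122.102 + 72.3324 = 194.434, so reliability = 0.7668.
Error variance = 253.552 − 194.434 = 59.1184; SEM = √59.1184 = 7.689.

7.689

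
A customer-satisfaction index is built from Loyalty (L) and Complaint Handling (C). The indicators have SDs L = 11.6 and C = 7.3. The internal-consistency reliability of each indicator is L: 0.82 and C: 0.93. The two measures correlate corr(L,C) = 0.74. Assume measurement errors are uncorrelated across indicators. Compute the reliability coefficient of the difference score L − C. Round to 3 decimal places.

0.553

Var(L−C) = 11.6² + 7.3² − 2·11.6·7.3·0.74 = 187.85 − 125.326 = 62.5236.
Because errors are independent across components, Cov(Tᵢ,Tⱼ) = Cov(Xᵢ,Xⱼ); the off-diagonal part of the true-score variance is the same as above.
True-score variance = [11.6²·0.82 + 7.3²·0.93] − 125.326 = 159.899 − 125.326 = 34.5725.
Reliability = 34.5725 / 62.5236 = 0.553.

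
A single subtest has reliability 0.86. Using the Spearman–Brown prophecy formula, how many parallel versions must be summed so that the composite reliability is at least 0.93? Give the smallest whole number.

k ≥ ρ*(1−ρ₁)/(ρ₁(1−ρ*)) = 0.93·0.14 / (0.86·0.07) = 2.163.
Smallest integer k = 3.

3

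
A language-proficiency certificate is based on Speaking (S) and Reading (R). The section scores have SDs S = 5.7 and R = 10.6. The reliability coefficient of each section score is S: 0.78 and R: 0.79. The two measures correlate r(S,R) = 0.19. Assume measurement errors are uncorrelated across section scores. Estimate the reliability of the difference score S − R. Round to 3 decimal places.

0.748

Var(S−R) = 5.7² + 10.6² − 2·5.7·10.6·0.19 = 144.85 − 22.9596 = 121.89.
Because errors are independent across components, Cov(Tᵢ,Tⱼ) = Cov(Xᵢ,Xⱼ); the off-diagonal part of the true-score variance is the same as above.
True-score variance = [5.7²·0.78 + 10.6²·0.79] − 22.9596 = 114.107 − 22.9596 = 91.147.
Reliability = 91.147 / 121.89 = 0.748.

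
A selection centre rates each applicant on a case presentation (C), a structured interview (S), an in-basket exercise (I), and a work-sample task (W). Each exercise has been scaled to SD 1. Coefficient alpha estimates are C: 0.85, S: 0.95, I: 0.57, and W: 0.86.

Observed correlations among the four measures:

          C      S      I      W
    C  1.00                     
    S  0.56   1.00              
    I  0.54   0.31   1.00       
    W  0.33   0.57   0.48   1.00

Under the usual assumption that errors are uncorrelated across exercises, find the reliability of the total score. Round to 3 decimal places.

Var(C+S+I+W) = 4 + 2·[0.56 + 0.54 + 0.33 + 0.31 + 0.57 + 0.48] = 4 + 5.58 = 9.58.
Because errors are independent across components, Cov(Tᵢ,Tⱼ) = Cov(Xᵢ,Xⱼ); the off-diagonal part of the true-score variance is the same as above.
True-score variance = [0.85 + 0.95 + 0.57 + 0.86] + 5.58 = 3.23 + 5.58 = 8.81.
Reliability = 8.81 / 9.58 = 0.920.

0.920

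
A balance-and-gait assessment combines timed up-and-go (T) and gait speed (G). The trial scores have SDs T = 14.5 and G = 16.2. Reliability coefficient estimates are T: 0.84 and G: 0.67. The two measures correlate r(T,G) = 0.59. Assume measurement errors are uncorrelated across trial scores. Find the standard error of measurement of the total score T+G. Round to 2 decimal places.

10.97

Var(total) = 472.69 + 277.182 = 749.872.
True-score variance = 352.445 + 277.182 = 629.627, so reliability = 0.8396.
Error variance = 749.872 − 629.627 = 120.245; SEM = √120.245 = 10.97.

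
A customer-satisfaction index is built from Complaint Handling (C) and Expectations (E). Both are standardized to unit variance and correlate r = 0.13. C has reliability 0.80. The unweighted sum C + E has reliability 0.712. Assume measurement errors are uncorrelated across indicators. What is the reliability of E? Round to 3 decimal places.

Var(C+E) = 2 + 2·0.13 = 2.260.
True-score variance = ρ_C + ρ_E + 2·0.13, so 0.712 = (0.80 + ρ_E + 0.26) / 2.260.
ρ_E = 0.712·2.260 − 0.80 − 0.26 = 0.549.

0.549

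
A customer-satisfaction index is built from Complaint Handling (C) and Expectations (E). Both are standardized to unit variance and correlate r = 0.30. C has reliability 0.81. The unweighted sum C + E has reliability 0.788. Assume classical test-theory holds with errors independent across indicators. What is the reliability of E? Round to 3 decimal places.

0.639

Var(C+E) = 2 + 2·0.30 = 2.600.
True-score variance = ρ_C + ρ_E + 2·0.30, so 0.788 = (0.81 + ρ_E + 0.60) / 2.600.
ρ_E = 0.788·2.600 − 0.81 − 0.60 = 0.639.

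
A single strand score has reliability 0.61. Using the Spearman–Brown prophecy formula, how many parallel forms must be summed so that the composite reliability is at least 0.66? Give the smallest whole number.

2

k ≥ ρ*(1−ρ₁)/(ρ₁(1−ρ*)) = 0.66·0.39 / (0.61·0.34) = 1.241.
Smallest integer k = 2.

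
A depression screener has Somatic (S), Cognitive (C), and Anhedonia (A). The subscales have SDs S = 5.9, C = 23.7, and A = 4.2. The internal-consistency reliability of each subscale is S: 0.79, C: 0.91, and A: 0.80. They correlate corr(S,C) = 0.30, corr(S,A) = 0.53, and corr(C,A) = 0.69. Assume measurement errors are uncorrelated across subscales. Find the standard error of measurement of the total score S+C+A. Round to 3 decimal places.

Var(total) = 614.14 + 247.53 = 861.67.
True-score variance = 552.75 + 247.53 = 800.28, so reliability = 0.9288.
Error variance = 861.67 − 800.28 = 61.3902; SEM = √61.3902 = 7.835.

7.835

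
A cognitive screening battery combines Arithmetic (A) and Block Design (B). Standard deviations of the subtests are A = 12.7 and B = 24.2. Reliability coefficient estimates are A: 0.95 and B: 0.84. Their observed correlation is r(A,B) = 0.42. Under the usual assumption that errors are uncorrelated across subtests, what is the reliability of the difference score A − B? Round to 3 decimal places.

0.792

Var(A−B) = 12.7² + 24.2² − 2·12.7·24.2·0.42 = 746.93 − 258.166 = 488.764.
Under uncorrelated errors the observed covariances equal the true-score covariances, so only the own-variance terms attenuate.
True-score variance = [12.7²·0.95 + 24.2²·0.84] − 258.166 = 645.163 − 258.166 = 386.998.
Reliability = 386.998 / 488.764 = 0.792.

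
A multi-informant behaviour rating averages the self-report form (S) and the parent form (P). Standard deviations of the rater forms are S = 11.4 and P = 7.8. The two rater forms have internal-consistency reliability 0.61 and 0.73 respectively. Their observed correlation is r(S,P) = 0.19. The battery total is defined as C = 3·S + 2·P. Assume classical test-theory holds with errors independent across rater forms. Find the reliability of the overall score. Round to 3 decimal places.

0.677

Var(C) = 3²·11.4² + 2²·7.8² + 2·[6·11.4·7.8·0.19] = 1413 + 202.738 = 1615.74.
Because errors are independent across components, Cov(Tᵢ,Tⱼ) = Cov(Xᵢ,Xⱼ); the off-diagonal part of the true-score variance is the same as above.
True-score variance = [3²·11.4²·0.61 + 2²·7.8²·0.73] + 202.738 = 891.133 + 202.738 = 1093.87.
Reliability = 1093.87 / 1615.74 = 0.677.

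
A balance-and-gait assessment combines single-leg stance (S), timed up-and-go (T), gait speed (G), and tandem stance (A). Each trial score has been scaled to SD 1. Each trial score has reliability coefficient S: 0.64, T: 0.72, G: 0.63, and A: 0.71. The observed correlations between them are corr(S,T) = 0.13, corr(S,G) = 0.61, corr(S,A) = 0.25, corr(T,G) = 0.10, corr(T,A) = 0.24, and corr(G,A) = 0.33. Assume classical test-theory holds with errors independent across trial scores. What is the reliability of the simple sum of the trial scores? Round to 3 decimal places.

0.822

Var(S+T+G+A) = 4 + 2·[0.13 + 0.61 + 0.25 + 0.10 + 0.24 + 0.33] = 4 + 3.32 = 7.32.
Because errors are independent across components, Cov(Tᵢ,Tⱼ) = Cov(Xᵢ,Xⱼ); the off-diagonal part of the true-score variance is the same as above.
True-score variance = [0.64 + 0.72 + 0.63 + 0.71] + 3.32 = 2.7 + 3.32 = 6.02.
Reliability = 6.02 / 7.32 = 0.822.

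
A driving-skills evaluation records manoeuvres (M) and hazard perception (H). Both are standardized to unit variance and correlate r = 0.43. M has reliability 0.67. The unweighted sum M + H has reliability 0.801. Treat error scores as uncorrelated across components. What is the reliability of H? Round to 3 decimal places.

Var(M+H) = 2 + 2·0.43 = 2.860.
True-score variance = ρ_M + ρ_H + 2·0.43, so 0.801 = (0.67 + ρ_H + 0.86) / 2.860.
ρ_H = 0.801·2.860 − 0.67 − 0.86 = 0.761.

0.761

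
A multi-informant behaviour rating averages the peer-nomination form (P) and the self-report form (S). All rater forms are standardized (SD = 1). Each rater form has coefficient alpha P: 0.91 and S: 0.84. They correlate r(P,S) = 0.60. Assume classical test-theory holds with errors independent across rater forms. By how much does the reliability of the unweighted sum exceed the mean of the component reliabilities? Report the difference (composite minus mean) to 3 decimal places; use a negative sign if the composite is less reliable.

0.047

Var(sum) = 2 + 1.2 = 3.2; true-score variance = 1.75 + 1.2 = 2.95; composite reliability = 0.9219.
Mean component reliability = 0.8750.
Difference = 0.9219 − 0.8750 = 0.047.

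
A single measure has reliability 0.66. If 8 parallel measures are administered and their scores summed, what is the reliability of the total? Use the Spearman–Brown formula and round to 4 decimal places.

0.9395

ρ_k = kρ / (1 + (k−1)ρ) = 8·0.66 / (1 + 7·0.66) = 5.280 / 5.620 = 0.9395.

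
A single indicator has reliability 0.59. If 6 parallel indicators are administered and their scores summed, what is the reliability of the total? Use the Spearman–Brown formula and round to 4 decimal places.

0.8962

ρ_k = kρ / (1 + (k−1)ρ) = 6·0.59 / (1 + 5·0.59) = 3.540 / 3.950 = 0.8962.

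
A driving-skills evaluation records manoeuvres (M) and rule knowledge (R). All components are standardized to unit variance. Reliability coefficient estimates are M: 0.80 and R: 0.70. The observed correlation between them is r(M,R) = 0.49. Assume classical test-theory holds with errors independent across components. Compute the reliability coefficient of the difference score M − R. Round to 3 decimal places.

0.510

Var(M−R) = 1 + 1 − 2·0.49 = 2 − 0.98 = 1.02.
With uncorrelated errors the cross-covariances are all true-score covariance, so they carry over unchanged; only the diagonal terms shrink to ρᵢσᵢ².
True-score variance = [0.80 + 0.70] − 0.98 = 1.5 − 0.98 = 0.52.
Reliability = 0.52 / 1.02 = 0.510.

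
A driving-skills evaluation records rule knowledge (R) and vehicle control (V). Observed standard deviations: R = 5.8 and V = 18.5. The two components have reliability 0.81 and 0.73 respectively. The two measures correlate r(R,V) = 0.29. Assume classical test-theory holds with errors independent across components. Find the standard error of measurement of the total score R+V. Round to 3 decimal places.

Var(total) = 375.89 + 62.234 = 438.124.
True-score variance = 277.091 + 62.234 = 339.325, so reliability = 0.7745.
Error variance = 438.124 − 339.325 = 98.7991; SEM = √98.7991 = 9.940.

9.940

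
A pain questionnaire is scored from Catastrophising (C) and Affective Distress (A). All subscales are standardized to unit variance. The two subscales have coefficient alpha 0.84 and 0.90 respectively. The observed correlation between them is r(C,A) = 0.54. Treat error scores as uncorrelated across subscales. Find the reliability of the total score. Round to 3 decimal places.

Var(C+A) = 2 + 2·[0.54] = 2 + 1.08 = 3.08.
Because errors are independent across components, Cov(Tᵢ,Tⱼ) = Cov(Xᵢ,Xⱼ); the off-diagonal part of the true-score variance is the same as above.
True-score variance = [0.84 + 0.90] + 1.08 = 1.74 + 1.08 = 2.82.
Reliability = 2.82 / 3.08 = 0.916.

0.916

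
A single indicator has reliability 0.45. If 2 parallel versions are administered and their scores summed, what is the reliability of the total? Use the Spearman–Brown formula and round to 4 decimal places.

0.6207

ρ_k = kρ / (1 + (k−1)ρ) = 2·0.45 / (1 + 1·0.45) = 0.900 / 1.450 = 0.6207.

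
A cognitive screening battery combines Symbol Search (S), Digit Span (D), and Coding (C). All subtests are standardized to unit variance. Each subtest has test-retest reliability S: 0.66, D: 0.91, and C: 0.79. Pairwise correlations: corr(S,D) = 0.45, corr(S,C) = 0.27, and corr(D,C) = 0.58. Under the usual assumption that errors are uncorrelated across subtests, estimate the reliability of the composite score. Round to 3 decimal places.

Var(S+D+C) = 3 + 2·[0.45 + 0.27 + 0.58] = 3 + 2.6 = 5.6.
Under uncorrelated errors the observed covariances equal the true-score covariances, so only the own-variance terms attenuate.
True-score variance = [0.66 + 0.91 + 0.79] + 2.6 = 2.36 + 2.6 = 4.96.
Reliability = 4.96 / 5.6 = 0.886.

0.886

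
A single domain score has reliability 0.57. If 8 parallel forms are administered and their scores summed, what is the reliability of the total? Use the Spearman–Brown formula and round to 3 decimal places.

ρ_k = kρ / (1 + (k−1)ρ) = 8·0.57 / (1 + 7·0.57) = 4.560 / 4.990 = 0.914.

0.914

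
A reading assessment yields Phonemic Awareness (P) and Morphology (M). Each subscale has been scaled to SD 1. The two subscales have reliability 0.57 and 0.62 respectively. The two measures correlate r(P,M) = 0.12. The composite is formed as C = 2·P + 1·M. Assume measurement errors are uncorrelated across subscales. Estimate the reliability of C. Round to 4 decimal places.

Var(C) = 2² + 1 + 2·[2·0.12] = 5 + 0.48 = 5.48.
With uncorrelated errors the cross-covariances are all true-score covariance, so they carry over unchanged; only the diagonal terms shrink to ρᵢσᵢ².
True-score variance = [2²·0.57 + 0.62] + 0.48 = 2.9 + 0.48 = 3.38.
Reliability = 3.38 / 5.48 = 0.6168.

0.6168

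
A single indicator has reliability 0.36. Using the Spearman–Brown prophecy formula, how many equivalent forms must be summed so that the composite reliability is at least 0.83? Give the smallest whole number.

k ≥ ρ*(1−ρ₁)/(ρ₁(1−ρ*)) = 0.83·0.64 / (0.36·0.17) = 8.680.
Smallest integer k = 9.

9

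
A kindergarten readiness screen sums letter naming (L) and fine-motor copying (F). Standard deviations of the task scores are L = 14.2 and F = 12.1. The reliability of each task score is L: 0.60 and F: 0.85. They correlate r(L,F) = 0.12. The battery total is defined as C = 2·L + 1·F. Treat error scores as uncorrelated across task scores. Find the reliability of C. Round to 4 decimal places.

0.6672

Var(C) = 2²·14.2² + 12.1² + 2·[2·14.2·12.1·0.12] = 952.97 + 82.4736 = 1035.44.
Under uncorrelated errors the observed covariances equal the true-score covariances, so only the own-variance terms attenuate.
True-score variance = [2²·14.2²·0.60 + 12.1²·0.85] + 82.4736 = 608.384 + 82.4736 = 690.858.
Reliability = 690.858 / 1035.44 = 0.6672.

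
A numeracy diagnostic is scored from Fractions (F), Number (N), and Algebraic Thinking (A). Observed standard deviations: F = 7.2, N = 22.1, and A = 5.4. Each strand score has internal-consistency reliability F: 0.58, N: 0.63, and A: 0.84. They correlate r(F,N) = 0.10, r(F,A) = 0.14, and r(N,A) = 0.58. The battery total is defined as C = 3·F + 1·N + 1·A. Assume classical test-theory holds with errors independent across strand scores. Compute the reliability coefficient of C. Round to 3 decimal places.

0.695

Var(C) = 3²·7.2² + 22.1² + 5.4² + 2·[3·7.2·22.1·0.10 + 3·7.2·5.4·0.14 + 22.1·5.4·0.58] = 984.13 + 266.566 = 1250.7.
Under uncorrelated errors the observed covariances equal the true-score covariances, so only the own-variance terms attenuate.
True-score variance = [3²·7.2²·0.58 + 22.1²·0.63 + 5.4²·0.84] + 266.566 = 602.798 + 266.566 = 869.363.
Reliability = 869.363 / 1250.7 = 0.695.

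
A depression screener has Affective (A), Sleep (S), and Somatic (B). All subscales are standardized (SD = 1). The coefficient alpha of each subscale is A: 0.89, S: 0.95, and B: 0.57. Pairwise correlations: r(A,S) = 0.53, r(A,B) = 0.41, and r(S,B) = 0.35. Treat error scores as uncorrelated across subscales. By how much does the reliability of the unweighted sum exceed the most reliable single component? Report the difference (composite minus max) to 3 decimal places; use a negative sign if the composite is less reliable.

-0.056

Var(sum) = 3 + 2.58 = 5.58; true-score variance = 2.41 + 2.58 = 4.99; composite reliability = 0.8943.
Max component reliability = 0.9500.
Difference = 0.8943 − 0.9500 = -0.056.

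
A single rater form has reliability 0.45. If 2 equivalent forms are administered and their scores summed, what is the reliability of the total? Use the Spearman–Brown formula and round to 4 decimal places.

ρ_k = kρ / (1 + (k−1)ρ) = 2·0.45 / (1 + 1·0.45) = 0.900 / 1.450 = 0.6207.

0.6207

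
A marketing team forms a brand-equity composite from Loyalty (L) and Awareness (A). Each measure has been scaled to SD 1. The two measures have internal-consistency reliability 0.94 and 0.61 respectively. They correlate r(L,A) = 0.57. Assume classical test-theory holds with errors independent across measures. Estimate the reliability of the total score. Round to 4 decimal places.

Var(L+A) = 2 + 2·[0.57] = 2 + 1.14 = 3.14.
Because errors are independent across components, Cov(Tᵢ,Tⱼ) = Cov(Xᵢ,Xⱼ); the off-diagonal part of the true-score variance is the same as above.
True-score variance = [0.94 + 0.61] + 1.14 = 1.55 + 1.14 = 2.69.
Reliability = 2.69 / 3.14 = 0.8567.

0.8567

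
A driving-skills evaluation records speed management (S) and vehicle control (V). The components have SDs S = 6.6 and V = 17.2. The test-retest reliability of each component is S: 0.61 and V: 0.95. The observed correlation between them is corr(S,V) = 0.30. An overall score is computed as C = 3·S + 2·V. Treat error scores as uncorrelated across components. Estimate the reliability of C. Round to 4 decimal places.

Var(C) = 3²·6.6² + 2²·17.2² + 2·[6·6.6·17.2·0.30] = 1575.4 + 408.672 = 1984.07.
Under uncorrelated errors the observed covariances equal the true-score covariances, so only the own-variance terms attenuate.
True-score variance = [3²·6.6²·0.61 + 2²·17.2²·0.95] + 408.672 = 1363.34 + 408.672 = 1772.01.
Reliability = 1772.01 / 1984.07 = 0.8931.

0.8931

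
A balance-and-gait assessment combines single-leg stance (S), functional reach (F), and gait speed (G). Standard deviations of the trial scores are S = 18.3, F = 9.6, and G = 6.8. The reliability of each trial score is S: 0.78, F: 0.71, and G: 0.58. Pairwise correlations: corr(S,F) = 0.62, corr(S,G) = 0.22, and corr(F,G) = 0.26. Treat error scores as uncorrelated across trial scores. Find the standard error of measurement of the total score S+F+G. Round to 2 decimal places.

Var(total) = 473.29 + 306.542 = 779.832.
True-score variance = 353.467 + 306.542 = 660.009, so reliability = 0.8463.
Error variance = 779.832 − 660.009 = 119.823; SEM = √119.823 = 10.95.

10.95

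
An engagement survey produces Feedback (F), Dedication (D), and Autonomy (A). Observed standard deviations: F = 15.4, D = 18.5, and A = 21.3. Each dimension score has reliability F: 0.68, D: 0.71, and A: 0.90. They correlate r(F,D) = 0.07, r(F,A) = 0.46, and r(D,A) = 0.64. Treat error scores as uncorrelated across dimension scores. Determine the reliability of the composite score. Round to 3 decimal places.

0.883

Var(F+D+A) = 15.4² + 18.5² + 21.3² + 2·[15.4·18.5·0.07 + 15.4·21.3·0.46 + 18.5·21.3·0.64] = 1033.1 + 846.048 = 1879.15.
Because errors are independent across components, Cov(Tᵢ,Tⱼ) = Cov(Xᵢ,Xⱼ); the off-diagonal part of the true-score variance is the same as above.
True-score variance = [15.4²·0.68 + 18.5²·0.71 + 21.3²·0.90] + 846.048 = 812.587 + 846.048 = 1658.64.
Reliability = 1658.64 / 1879.15 = 0.883.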